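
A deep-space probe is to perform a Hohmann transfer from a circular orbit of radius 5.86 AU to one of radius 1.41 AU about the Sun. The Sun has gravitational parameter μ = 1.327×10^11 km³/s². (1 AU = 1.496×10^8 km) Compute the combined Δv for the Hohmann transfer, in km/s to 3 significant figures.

Δv = 11.4 km/s

In km: r₁ = 5.86 × 1.496×10^8 = 8.76656×10^8 km; r₂ = 1.41 × 1.496×10^8 = 2.10936×10^8 km.
Semi-major axis of the transfer orbit: a_t = (8.76656×10^8 + 2.10936×10^8)/2 = 5.43796×10^8 km.
Circular speed at r₁: v₁ = √(μ/r₁) = √(1.327×10^11/8.76656×10^8) = 12.30328 km/s.
Transfer-orbit speed at r₁ (v² = μ(2/r − 1/a)): v_a = √[μ(2/r₁ − 1/a_t)] = 7.662636 km/s.
First burn Δv₁ = |v_a − v₁| = 4.6406 km/s.
At r₂, v₂ = √(μ/r₂) = 25.081881 km/s.
Transfer-orbit speed at r₂: v_p = √[μ(2/r₂ − 1/a_t)] = 31.846133 km/s.
Second burn Δv₂ = |v₂ − v_p| = 6.7643 km/s.
Total Δv = Δv₁ + Δv₂ = 11.40 km/s.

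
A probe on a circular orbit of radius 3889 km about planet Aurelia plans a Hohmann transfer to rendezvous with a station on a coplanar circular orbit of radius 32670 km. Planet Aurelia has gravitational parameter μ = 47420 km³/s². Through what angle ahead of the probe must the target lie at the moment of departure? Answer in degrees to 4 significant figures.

Semi-major axis of the transfer orbit: a_t = (3889 + 32670)/2 = 18279.5 km.
Transfer time t = π√(a_t³/μ) = 35650 s.
The target's mean motion on its circular orbit is ω₂ = √(μ/r₂³) = 3.688×10^-5 rad/s.
Angle swept by the target during transfer: ω₂·t = 1.3148 rad = 75.33°.
Arrival is 180° from departure on the ellipse, so φ = 180° − 75.33° = 104.7°.

φ = 104.7°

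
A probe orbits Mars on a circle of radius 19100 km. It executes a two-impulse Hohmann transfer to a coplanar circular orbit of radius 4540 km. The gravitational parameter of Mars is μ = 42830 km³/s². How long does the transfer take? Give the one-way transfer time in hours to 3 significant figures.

The Hohmann ellipse has a_t = (r₁ + r₂)/2 = 11820 km.
Transfer time t = π√(a_t³/μ) = π√((11820)³ / 42830) = 19510 s.
Converting: 19510 s ÷ 3600 s/hour = 5.42 hours.

t = 5.42 hours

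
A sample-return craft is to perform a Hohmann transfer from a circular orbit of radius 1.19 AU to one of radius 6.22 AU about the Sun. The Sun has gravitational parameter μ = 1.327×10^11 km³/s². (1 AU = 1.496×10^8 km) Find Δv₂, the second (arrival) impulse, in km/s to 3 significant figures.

In km: r₁ = 1.19 × 1.496×10^8 = 1.78024×10^8 km; r₂ = 6.22 × 1.496×10^8 = 9.30512×10^8 km.
Transfer-ellipse semi-major axis a_t = (r₁ + r₂)/2 = (1.78024×10^8 + 9.30512×10^8)/2 = 5.54268×10^8 km.
Circular speed at r = 9.30512×10^8 km: v_c = √(μ/r) = 11.942 km/s.
Transfer-orbit speed at the same r (vis-viva, a = a_t): v_t = √[μ(2/r − 1/a_t)] = 6.7679 km/s.
Δv₂ = |v_t − v_c| = |6.7679 − 11.942| = 5.174 km/s.

Δv₂ = 5.17 km/s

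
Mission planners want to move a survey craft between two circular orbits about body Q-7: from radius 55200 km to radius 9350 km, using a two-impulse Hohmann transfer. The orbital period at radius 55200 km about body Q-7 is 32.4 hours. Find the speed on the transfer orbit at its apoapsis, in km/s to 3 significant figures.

v = 1.60 km/s

From Kepler's third law T² = 4π²r³/μ at r = 55200 km, T = 32.4 hours = 32.4 × 3600 s = 1.1664×10^5 s: μ = 4π²r³/T² = 4.88070×10^5 km³/s².
Semi-major axis of the transfer orbit: a_t = (55200 + 9350)/2 = 32275 km.
The apoapsis of the transfer ellipse is at r = 55200 km.
Applying v² = μ(2/r − 1/a_t): v = 1.600 km/s.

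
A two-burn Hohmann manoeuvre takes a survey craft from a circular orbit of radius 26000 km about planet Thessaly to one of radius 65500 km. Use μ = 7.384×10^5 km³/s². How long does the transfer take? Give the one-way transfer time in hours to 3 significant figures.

t = 9.94 hours

Semi-major axis of the transfer orbit: a_t = (26000 + 65500)/2 = 45750 km.
By Kepler's third law the transfer-orbit period is T = 2π√(a_t³/μ), so t = T/2 = 35780 s.
Converting: 35780 s ÷ 3600 s/hour = 9.94 hours.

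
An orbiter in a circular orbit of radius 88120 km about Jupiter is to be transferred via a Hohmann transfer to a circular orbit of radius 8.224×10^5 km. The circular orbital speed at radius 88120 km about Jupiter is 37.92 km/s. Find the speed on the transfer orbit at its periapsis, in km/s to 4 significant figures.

From the circular-orbit relation v² = μ/r at r = 88120 km: μ = v²r = (37.92)² × 88120 = 1.26710×10^8 km³/s².
Semi-major axis of the transfer orbit: a_t = (88120 + 8.224×10^5)/2 = 4.5526×10^5 km.
The periapsis of the transfer ellipse is at r = 88120 km.
From the vis-viva equation, v = √[μ(2/r − 1/a_t)] = 50.97 km/s.

v = 50.97 km/s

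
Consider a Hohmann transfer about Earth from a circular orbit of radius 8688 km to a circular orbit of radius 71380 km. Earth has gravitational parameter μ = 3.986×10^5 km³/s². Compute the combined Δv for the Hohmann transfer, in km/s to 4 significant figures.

Semi-major axis of the transfer orbit: a_t = (8688 + 71380)/2 = 40034 km.
At r₁ the circular-orbit speed is v₁ = √(μ/r₁) = 6.773 km/s.
Transfer-orbit speed at r₁ (vis-viva): v_p = √[μ(2/r₁ − 1/a_t)] = 9.044 km/s.
First burn Δv₁ = |v_p − v₁| = 2.271 km/s.
Circular speed at r₂: v₂ = √(μ/r₂) = 2.363 km/s.
Transfer-orbit speed at r₂: v_a = √[μ(2/r₂ − 1/a_t)] = 1.101 km/s.
Second burn Δv₂ = |v₂ − v_a| = 1.262 km/s.
Total Δv = Δv₁ + Δv₂ = 3.533 km/s.

Δv = 3.533 km/s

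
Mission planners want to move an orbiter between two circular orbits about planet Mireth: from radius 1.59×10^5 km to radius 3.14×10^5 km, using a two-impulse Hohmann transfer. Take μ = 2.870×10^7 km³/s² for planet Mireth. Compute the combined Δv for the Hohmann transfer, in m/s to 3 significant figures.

Δv = 3770 m/s

Transfer-ellipse semi-major axis a_t = (r₁ + r₂)/2 = (1.590×10^5 + 3.140×10^5)/2 = 2.365×10^5 km.
Circular speed at r₁: v₁ = √(μ/r₁) = √(2.870×10^7/1.590×10^5) = 13.435 km/s.
On the transfer ellipse at r₁, v² = μ(2/r − 1/a) gives v_p = √[μ(2/r₁ − 1/a_t)] = 15.481 km/s.
First burn Δv₁ = |v_p − v₁| = 2.046 km/s.
Circular speed at r₂: v₂ = √(μ/r₂) = 9.560 km/s.
Transfer-orbit speed at r₂: v_a = √[μ(2/r₂ − 1/a_t)] = 7.839 km/s.
Second burn Δv₂ = |v₂ − v_a| = 1.721 km/s.
Total Δv = Δv₁ + Δv₂ = 3.767 km/s.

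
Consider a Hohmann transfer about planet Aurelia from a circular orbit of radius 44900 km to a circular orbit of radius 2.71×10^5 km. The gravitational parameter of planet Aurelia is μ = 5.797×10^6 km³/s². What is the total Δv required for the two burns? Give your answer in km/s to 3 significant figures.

Δv = 5.68 km/s

Semi-major axis of the transfer orbit: a_t = (44900 + 2.710×10^5)/2 = 1.5795×10^5 km.
At r₁ the circular-orbit speed is v₁ = √(μ/r₁) = 11.3626 km/s.
Transfer-orbit speed at r₁ (vis-viva equation): v_p = √[μ(2/r₁ − 1/a_t)] = 14.8834 km/s.
First burn Δv₁ = |v_p − v₁| = 3.521 km/s.
At r₂, v₂ = √(μ/r₂) = 4.625 km/s.
Transfer-orbit speed at r₂: v_a = √[μ(2/r₂ − 1/a_t)] = 2.466 km/s.
Second burn Δv₂ = |v₂ − v_a| = 2.159 km/s.
Δv = Δv₁ + Δv₂ = 3.521 + 2.159 = 5.680 km/s.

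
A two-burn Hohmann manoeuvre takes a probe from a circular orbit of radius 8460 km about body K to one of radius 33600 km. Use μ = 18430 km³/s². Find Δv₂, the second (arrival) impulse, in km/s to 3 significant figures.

Δv₂ = 0.271 km/s

The Hohmann ellipse has a_t = (r₁ + r₂)/2 = 21030 km.
On the circular orbit at r = 33600 km, v_c = √(μ/r) = 0.7406 km/s.
Transfer-orbit speed at the same r (vis-viva, a = a_t): v_t = √[μ(2/r − 1/a_t)] = 0.4697 km/s.
Δv₂ = |v_t − v_c| = |0.4697 − 0.7406| = 0.2709 km/s.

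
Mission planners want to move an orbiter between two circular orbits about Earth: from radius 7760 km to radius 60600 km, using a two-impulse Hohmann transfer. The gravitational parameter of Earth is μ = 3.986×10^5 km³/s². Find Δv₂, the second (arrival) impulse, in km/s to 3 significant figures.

Δv₂ = 1.34 km/s

Transfer-ellipse semi-major axis a_t = (r₁ + r₂)/2 = (7760 + 60600)/2 = 34180 km.
On the circular orbit at r = 60600 km, v_c = √(μ/r) = 2.565 km/s.
Vis-viva on the transfer ellipse at r = 60600 km gives v_t = √[μ(2/r − 1/a_t)] = 1.222 km/s.
Δv₂ = |v_t − v_c| = |1.222 − 2.565| = 1.343 km/s.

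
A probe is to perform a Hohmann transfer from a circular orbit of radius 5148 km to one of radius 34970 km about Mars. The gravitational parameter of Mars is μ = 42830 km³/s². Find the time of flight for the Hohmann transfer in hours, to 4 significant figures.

Transfer-ellipse semi-major axis a_t = (r₁ + r₂)/2 = (5148 + 34970)/2 = 20059 km.
Transfer time t = π√(a_t³/μ) = π√((20059)³ / 42830) = 43130 s.
Converting: 43130 s ÷ 3600 s/hour = 11.98 hours.

t = 11.98 hours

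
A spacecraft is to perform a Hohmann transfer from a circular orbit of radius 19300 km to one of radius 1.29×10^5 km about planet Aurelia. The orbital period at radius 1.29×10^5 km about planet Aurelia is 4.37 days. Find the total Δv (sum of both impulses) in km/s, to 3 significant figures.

Δv = 2.82 km/s

From Kepler's third law T² = 4π²r³/μ at r = 1.29×10^5 km, T = 4.37 days = 4.37 × 86400 s = 3.77568×10^5 s: μ = 4π²r³/T² = 5.94482×10^5 km³/s².
Transfer-ellipse semi-major axis a_t = (r₁ + r₂)/2 = (19300 + 1.290×10^5)/2 = 74150 km.
At r₁ the circular-orbit speed is v₁ = √(μ/r₁) = 5.550 km/s.
Transfer-orbit speed at r₁ (vis-viva): v_p = √[μ(2/r₁ − 1/a_t)] = 7.320 km/s.
First burn Δv₁ = |v_p − v₁| = 1.770 km/s.
At r₂, v₂ = √(μ/r₂) = 2.147 km/s.
Transfer-orbit speed at r₂: v_a = √[μ(2/r₂ − 1/a_t)] = 1.095 km/s.
Second burn Δv₂ = |v₂ − v_a| = 1.052 km/s.
Total Δv = Δv₁ + Δv₂ = 2.822 km/s.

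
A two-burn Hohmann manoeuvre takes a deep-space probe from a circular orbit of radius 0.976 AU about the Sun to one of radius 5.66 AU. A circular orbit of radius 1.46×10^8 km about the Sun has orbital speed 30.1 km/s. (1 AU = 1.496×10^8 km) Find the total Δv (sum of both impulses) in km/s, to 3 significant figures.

From the circular-orbit relation v² = μ/r at r = 1.46×10^8 km: μ = v²r = (30.1)² × 1.46×10^8 = 1.32277×10^11 km³/s².
In km: r₁ = 0.976 × 1.496×10^8 = 1.460096×10^8 km; r₂ = 5.66 × 1.496×10^8 = 8.46736×10^8 km.
Semi-major axis of the transfer orbit: a_t = (1.460096×10^8 + 8.46736×10^8)/2 = 4.963728×10^8 km.
At r₁ the circular-orbit speed is v₁ = √(μ/r₁) = 30.099 km/s.
Transfer-orbit speed at r₁ (v² = μ(2/r − 1/a)): v_p = √[μ(2/r₁ − 1/a_t)] = 39.312 km/s.
First burn Δv₁ = |v_p − v₁| = 9.213 km/s.
At r₂, v₂ = √(μ/r₂) = 12.499 km/s.
Transfer-orbit speed at r₂: v_a = √[μ(2/r₂ − 1/a_t)] = 6.7788 km/s.
Second burn Δv₂ = |v₂ − v_a| = 5.720 km/s.
Total Δv = Δv₁ + Δv₂ = 14.93 km/s.

Δv = 14.9 km/s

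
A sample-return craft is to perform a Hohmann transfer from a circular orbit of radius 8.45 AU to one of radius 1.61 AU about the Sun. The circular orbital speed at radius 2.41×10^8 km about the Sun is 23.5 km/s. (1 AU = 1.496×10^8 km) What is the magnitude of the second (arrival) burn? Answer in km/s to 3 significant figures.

From the circular-orbit relation v² = μ/r at r = 2.41×10^8 km: μ = v²r = (23.5)² × 2.41×10^8 = 1.33092×10^11 km³/s².
In km: r₁ = 8.45 × 1.496×10^8 = 1.26412×10^9 km; r₂ = 1.61 × 1.496×10^8 = 2.40856×10^8 km.
Semi-major axis of the transfer orbit: a_t = (1.26412×10^9 + 2.40856×10^8)/2 = 7.52488×10^8 km.
On the circular orbit at r = 2.40856×10^8 km, v_c = √(μ/r) = 23.507 km/s.
Vis-viva on the transfer ellipse at r = 2.40856×10^8 km gives v_t = √[μ(2/r − 1/a_t)] = 30.468 km/s.
Δv₂ = |v_t − v_c| = |30.468 − 23.507| = 6.961 km/s.

Δv₂ = 6.96 km/s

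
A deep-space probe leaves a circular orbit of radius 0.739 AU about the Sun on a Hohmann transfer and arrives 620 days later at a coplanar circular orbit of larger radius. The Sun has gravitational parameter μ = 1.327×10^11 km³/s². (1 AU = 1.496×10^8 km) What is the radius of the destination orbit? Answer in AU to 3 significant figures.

r₂ = 3.78 AU

In km: r₁ = 0.739 × 1.496×10^8 = 1.105544×10^8 km.
Transfer time t = 620 days = 5.3568×10^7 s, and t = π√(a_t³/μ).
So a_t = (μ t²/π²)^(1/3) = (1.327×10^11 × (5.3568×10^7)² / π²)^(1/3) = 3.3790×10^8 km.
Since a_t = (r₁ + r₂)/2, r₂ = 2a_t − r₁ = 2×3.3790×10^8 − 1.105544×10^8 = 5.652456×10^8 km.
In AU: r₂ = 5.652456×10^8 / 1.496×10^8 = 3.78 AU.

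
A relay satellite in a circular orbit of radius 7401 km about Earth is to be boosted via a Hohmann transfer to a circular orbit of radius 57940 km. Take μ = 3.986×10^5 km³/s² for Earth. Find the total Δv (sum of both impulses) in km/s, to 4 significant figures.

Transfer-ellipse semi-major axis a_t = (r₁ + r₂)/2 = (7401 + 57940)/2 = 32670.5 km.
At r₁ the circular-orbit speed is v₁ = √(μ/r₁) = 7.339 km/s.
Transfer-orbit speed at r₁ (vis-viva): v_p = √[μ(2/r₁ − 1/a_t)] = 9.773 km/s.
First burn Δv₁ = |v_p − v₁| = 2.434 km/s.
At r₂, v₂ = √(μ/r₂) = 2.623 km/s.
Transfer-orbit speed at r₂: v_a = √[μ(2/r₂ − 1/a_t)] = 1.248 km/s.
Second burn Δv₂ = |v₂ − v_a| = 1.375 km/s.
Total Δv = Δv₁ + Δv₂ = 3.809 km/s.

Δv = 3.809 km/s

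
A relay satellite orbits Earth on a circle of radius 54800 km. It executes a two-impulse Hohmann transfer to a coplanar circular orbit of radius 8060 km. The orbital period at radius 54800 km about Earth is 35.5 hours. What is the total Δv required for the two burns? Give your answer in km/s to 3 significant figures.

From Kepler's third law T² = 4π²r³/μ at r = 54800 km, T = 35.5 hours = 35.5 × 3600 s = 1.278×10^5 s: μ = 4π²r³/T² = 3.97777×10^5 km³/s².
Semi-major axis of the transfer orbit: a_t = (54800 + 8060)/2 = 31430 km.
At r₁ the circular-orbit speed is v₁ = √(μ/r₁) = 2.694 km/s.
Transfer-orbit speed at r₁ (vis-viva equation): v_a = √[μ(2/r₁ − 1/a_t)] = 1.364 km/s.
First burn Δv₁ = |v_a − v₁| = 1.330 km/s.
At r₂, v₂ = √(μ/r₂) = 7.025 km/s.
Transfer-orbit speed at r₂: v_p = √[μ(2/r₂ − 1/a_t)] = 9.276 km/s.
Second burn Δv₂ = |v₂ − v_p| = 2.251 km/s.
Total Δv = Δv₁ + Δv₂ = 3.581 km/s.

Δv = 3.58 km/s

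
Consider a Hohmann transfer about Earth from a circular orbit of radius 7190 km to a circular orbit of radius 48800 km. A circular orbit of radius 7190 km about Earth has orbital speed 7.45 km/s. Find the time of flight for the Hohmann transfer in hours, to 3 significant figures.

t = 6.47 hours

From the circular-orbit relation v² = μ/r at r = 7190 km: μ = v²r = (7.45)² × 7190 = 3.99063×10^5 km³/s².
The Hohmann ellipse has a_t = (r₁ + r₂)/2 = 27995 km.
Half the transfer-orbit period gives t = π√(a_t³/μ) = 23290 s.
Converting: 23290 s ÷ 3600 s/hour = 6.47 hours.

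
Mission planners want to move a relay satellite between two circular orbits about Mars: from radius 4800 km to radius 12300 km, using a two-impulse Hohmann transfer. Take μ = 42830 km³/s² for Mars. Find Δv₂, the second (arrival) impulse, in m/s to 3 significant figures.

Transfer-ellipse semi-major axis a_t = (r₁ + r₂)/2 = (4800 + 12300)/2 = 8550 km.
Circular speed at r = 12300 km: v_c = √(μ/r) = 1.86604 km/s.
Vis-viva on the transfer ellipse at r = 12300 km gives v_t = √[μ(2/r − 1/a_t)] = 1.39817 km/s.
Δv₂ = |v_t − v_c| = |1.39817 − 1.86604| = 0.4679 km/s.

Δv₂ = 468 m/s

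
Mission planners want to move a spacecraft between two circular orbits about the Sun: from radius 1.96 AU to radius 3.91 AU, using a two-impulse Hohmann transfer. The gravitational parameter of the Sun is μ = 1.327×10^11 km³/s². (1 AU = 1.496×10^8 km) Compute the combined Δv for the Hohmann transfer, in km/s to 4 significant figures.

In km: r₁ = 1.96 × 1.496×10^8 = 2.93216×10^8 km; r₂ = 3.91 × 1.496×10^8 = 5.84936×10^8 km.
Semi-major axis of the transfer orbit: a_t = (2.93216×10^8 + 5.84936×10^8)/2 = 4.39076×10^8 km.
Circular speed at r₁: v₁ = √(μ/r₁) = √(1.327×10^11/2.93216×10^8) = 21.2736 km/s.
On the transfer ellipse at r₁, v² = μ(2/r − 1/a) gives v_p = √[μ(2/r₁ − 1/a_t)] = 24.5542 km/s.
First burn Δv₁ = |v_p − v₁| = 3.281 km/s.
At r₂, v₂ = √(μ/r₂) = 15.062 km/s.
Transfer-orbit speed at r₂: v_a = √[μ(2/r₂ − 1/a_t)] = 12.309 km/s.
Second burn Δv₂ = |v₂ − v_a| = 2.753 km/s.
Δv = Δv₁ + Δv₂ = 3.281 + 2.753 = 6.034 km/s.

Δv = 6.034 km/s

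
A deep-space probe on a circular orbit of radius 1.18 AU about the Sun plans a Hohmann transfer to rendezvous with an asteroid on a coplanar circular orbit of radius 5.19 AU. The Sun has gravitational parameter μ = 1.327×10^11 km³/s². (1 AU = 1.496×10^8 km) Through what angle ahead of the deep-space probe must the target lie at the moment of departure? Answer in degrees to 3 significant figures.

φ = 93.5°

In km: r₁ = 1.18 × 1.496×10^8 = 1.76528×10^8 km; r₂ = 5.19 × 1.496×10^8 = 7.76424×10^8 km.
The Hohmann ellipse has a_t = (r₁ + r₂)/2 = 4.76476×10^8 km.
The half-period of the transfer ellipse is t = π√(a_t³/μ) = 8.9697×10^7 s.
Target angular speed ω₂ = √(μ/r₂³) = 1.6838×10^-8 rad/s.
Angle swept by the target during transfer: ω₂·t = 1.5103 rad = 86.53°.
The deep-space probe traverses 180° on the transfer ellipse, so the target must lead by 180° − 86.53° = 93.5°.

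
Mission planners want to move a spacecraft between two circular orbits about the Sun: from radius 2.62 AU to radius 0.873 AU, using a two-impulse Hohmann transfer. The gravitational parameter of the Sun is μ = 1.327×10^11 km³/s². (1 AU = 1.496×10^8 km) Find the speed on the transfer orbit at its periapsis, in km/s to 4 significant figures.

v = 39.04 km/s

In km: r₁ = 2.62 × 1.496×10^8 = 3.91952×10^8 km; r₂ = 0.873 × 1.496×10^8 = 1.306008×10^8 km.
Transfer-ellipse semi-major axis a_t = (r₁ + r₂)/2 = (3.91952×10^8 + 1.306008×10^8)/2 = 2.612764×10^8 km.
At periapsis, r = 1.306008×10^8 km.
From the vis-viva equation, v = √[μ(2/r − 1/a_t)] = 39.04 km/s.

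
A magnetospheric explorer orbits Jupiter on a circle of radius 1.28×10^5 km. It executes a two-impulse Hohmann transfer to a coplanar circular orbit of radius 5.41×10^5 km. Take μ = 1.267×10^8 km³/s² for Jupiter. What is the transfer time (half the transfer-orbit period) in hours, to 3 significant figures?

t = 15.0 hours

Transfer-ellipse semi-major axis a_t = (r₁ + r₂)/2 = (1.280×10^5 + 5.410×10^5)/2 = 3.345×10^5 km.
Transfer time t = π√(a_t³/μ) = π√((3.345×10^5)³ / 1.267×10^8) = 54000 s.
Converting: 54000 s ÷ 3600 s/hour = 15.0 hours.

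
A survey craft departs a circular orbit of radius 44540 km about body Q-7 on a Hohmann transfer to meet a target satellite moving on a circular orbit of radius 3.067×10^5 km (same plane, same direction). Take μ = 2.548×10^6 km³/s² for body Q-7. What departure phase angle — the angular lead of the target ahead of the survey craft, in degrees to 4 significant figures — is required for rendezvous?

Transfer-ellipse semi-major axis a_t = (r₁ + r₂)/2 = (44540 + 3.067×10^5)/2 = 1.7562×10^5 km.
The half-period of the transfer ellipse is t = π√(a_t³/μ) = 1.44848×10^5 s.
The target's mean motion on its circular orbit is ω₂ = √(μ/r₂³) = 9.39786×10^-6 rad/s.
Angle swept by the target during transfer: ω₂·t = 1.36126 rad = 77.99°.
Arrival is 180° from departure on the ellipse, so φ = 180° − 77.99° = 102.0°.

φ = 102.0°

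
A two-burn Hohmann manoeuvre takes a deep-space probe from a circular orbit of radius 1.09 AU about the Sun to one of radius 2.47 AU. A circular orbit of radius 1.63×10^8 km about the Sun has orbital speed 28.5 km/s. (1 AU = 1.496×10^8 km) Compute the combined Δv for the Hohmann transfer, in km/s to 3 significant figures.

Δv = 9.19 km/s

From the circular-orbit relation v² = μ/r at r = 1.63×10^8 km: μ = v²r = (28.5)² × 1.63×10^8 = 1.32397×10^11 km³/s².
In km: r₁ = 1.09 × 1.496×10^8 = 1.63064×10^8 km; r₂ = 2.47 × 1.496×10^8 = 3.69512×10^8 km.
Transfer-ellipse semi-major axis a_t = (r₁ + r₂)/2 = (1.63064×10^8 + 3.69512×10^8)/2 = 2.66288×10^8 km.
At r₁ the circular-orbit speed is v₁ = √(μ/r₁) = 28.4944 km/s.
On the transfer ellipse at r₁, v² = μ(2/r − 1/a) gives v_p = √[μ(2/r₁ − 1/a_t)] = 33.5659 km/s.
First burn Δv₁ = |v_p − v₁| = 5.0715 km/s.
Circular speed at r₂: v₂ = √(μ/r₂) = 18.9289 km/s.
Transfer-orbit speed at r₂: v_a = √[μ(2/r₂ − 1/a_t)] = 14.8125 km/s.
Second burn Δv₂ = |v₂ − v_a| = 4.1164 km/s.
Total Δv = Δv₁ + Δv₂ = 9.188 km/s.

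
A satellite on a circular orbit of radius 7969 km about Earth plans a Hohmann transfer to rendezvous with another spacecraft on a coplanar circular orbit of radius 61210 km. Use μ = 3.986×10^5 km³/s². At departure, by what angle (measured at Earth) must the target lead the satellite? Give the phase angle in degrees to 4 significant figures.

Transfer-ellipse semi-major axis a_t = (r₁ + r₂)/2 = (7969 + 61210)/2 = 34589.5 km.
The half-period of the transfer ellipse is t = π√(a_t³/μ) = 32010 s.
The target's mean motion on its circular orbit is ω₂ = √(μ/r₂³) = 4.169×10^-5 rad/s.
Angle swept by the target during transfer: ω₂·t = 1.3345 rad = 76.46°.
Arrival is 180° from departure on the ellipse, so φ = 180° − 76.46° = 103.5°.

φ = 103.5°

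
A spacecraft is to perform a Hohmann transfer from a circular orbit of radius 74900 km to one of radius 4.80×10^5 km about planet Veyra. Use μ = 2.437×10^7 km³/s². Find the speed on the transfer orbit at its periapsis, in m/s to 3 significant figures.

v = 23700 m/s

The Hohmann ellipse has a_t = (r₁ + r₂)/2 = 2.7745×10^5 km.
At periapsis, r = 74900 km.
From the vis-viva equation, v = √[μ(2/r − 1/a_t)] = 23.73 km/s.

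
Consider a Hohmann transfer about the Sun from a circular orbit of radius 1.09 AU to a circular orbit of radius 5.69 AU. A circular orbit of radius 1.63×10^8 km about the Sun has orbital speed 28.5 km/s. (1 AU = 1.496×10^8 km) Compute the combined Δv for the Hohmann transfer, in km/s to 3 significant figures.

Δv = 13.8 km/s

From the circular-orbit relation v² = μ/r at r = 1.63×10^8 km: μ = v²r = (28.5)² × 1.63×10^8 = 1.32397×10^11 km³/s².
In km: r₁ = 1.09 × 1.496×10^8 = 1.63064×10^8 km; r₂ = 5.69 × 1.496×10^8 = 8.51224×10^8 km.
Semi-major axis of the transfer orbit: a_t = (1.63064×10^8 + 8.51224×10^8)/2 = 5.07144×10^8 km.
At r₁ the circular-orbit speed is v₁ = √(μ/r₁) = 28.494 km/s.
On the transfer ellipse at r₁, vis-viva equation gives v_p = √[μ(2/r₁ − 1/a_t)] = 36.916 km/s.
First burn Δv₁ = |v_p − v₁| = 8.422 km/s.
Circular speed at r₂: v₂ = √(μ/r₂) = 12.4714 km/s.
Transfer-orbit speed at r₂: v_a = √[μ(2/r₂ − 1/a_t)] = 7.07180 km/s.
Second burn Δv₂ = |v₂ − v_a| = 5.400 km/s.
Δv = Δv₁ + Δv₂ = 8.422 + 5.400 = 13.82 km/s.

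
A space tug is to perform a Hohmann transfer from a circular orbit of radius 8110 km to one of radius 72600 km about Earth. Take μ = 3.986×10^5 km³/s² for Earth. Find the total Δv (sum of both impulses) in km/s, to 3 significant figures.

Δv = 3.69 km/s

Transfer-ellipse semi-major axis a_t = (r₁ + r₂)/2 = (8110 + 72600)/2 = 40355 km.
At r₁ the circular-orbit speed is v₁ = √(μ/r₁) = 7.0106 km/s.
Transfer-orbit speed at r₁ (v² = μ(2/r − 1/a)): v_p = √[μ(2/r₁ − 1/a_t)] = 9.4032 km/s.
First burn Δv₁ = |v_p − v₁| = 2.3926 km/s.
At r₂, v₂ = √(μ/r₂) = 2.34315 km/s.
Transfer-orbit speed at r₂: v_a = √[μ(2/r₂ − 1/a_t)] = 1.05042 km/s.
Second burn Δv₂ = |v₂ − v_a| = 1.2927 km/s.
Δv = Δv₁ + Δv₂ = 2.3926 + 1.2927 = 3.685 km/s.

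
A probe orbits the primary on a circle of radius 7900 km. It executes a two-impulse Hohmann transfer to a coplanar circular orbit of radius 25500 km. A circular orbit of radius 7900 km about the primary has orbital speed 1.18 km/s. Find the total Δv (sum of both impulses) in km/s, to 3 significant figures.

Δv = 0.483 km/s

From the circular-orbit relation v² = μ/r at r = 7900 km: μ = v²r = (1.18)² × 7900 = 11000.0 km³/s².
Semi-major axis of the transfer orbit: a_t = (7900 + 25500)/2 = 16700 km.
Circular speed at r₁: v₁ = √(μ/r₁) = √(11000.0/7900) = 1.1800 km/s.
Transfer-orbit speed at r₁ (vis-viva): v_p = √[μ(2/r₁ − 1/a_t)] = 1.4581 km/s.
First burn Δv₁ = |v_p − v₁| = 0.2781 km/s.
Circular speed at r₂: v₂ = √(μ/r₂) = 0.6568 km/s.
Transfer-orbit speed at r₂: v_a = √[μ(2/r₂ − 1/a_t)] = 0.4517 km/s.
Second burn Δv₂ = |v₂ − v_a| = 0.2051 km/s.
Δv = Δv₁ + Δv₂ = 0.2781 + 0.2051 = 0.4832 km/s.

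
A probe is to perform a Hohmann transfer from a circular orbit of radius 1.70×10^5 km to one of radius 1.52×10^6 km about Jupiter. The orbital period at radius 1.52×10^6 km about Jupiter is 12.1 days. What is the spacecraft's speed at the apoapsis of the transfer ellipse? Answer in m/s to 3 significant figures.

v = 4100 m/s

From Kepler's third law T² = 4π²r³/μ at r = 1.52×10^6 km, T = 12.1 days = 12.1 × 86400 s = 1.04544×10^6 s: μ = 4π²r³/T² = 1.26851×10^8 km³/s².
The Hohmann ellipse has a_t = (r₁ + r₂)/2 = 8.450×10^5 km.
At apoapsis, r = 1.520×10^6 km.
From the vis-viva equation, v = √[μ(2/r − 1/a_t)] = 4.098 km/s.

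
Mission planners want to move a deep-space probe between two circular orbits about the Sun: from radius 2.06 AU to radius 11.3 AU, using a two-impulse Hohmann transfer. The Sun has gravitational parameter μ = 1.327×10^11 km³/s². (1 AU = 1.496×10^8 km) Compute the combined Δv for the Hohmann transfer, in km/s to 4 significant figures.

In km: r₁ = 2.06 × 1.496×10^8 = 3.08176×10^8 km; r₂ = 11.3 × 1.496×10^8 = 1.69048×10^9 km.
Transfer-ellipse semi-major axis a_t = (r₁ + r₂)/2 = (3.08176×10^8 + 1.69048×10^9)/2 = 9.99328×10^8 km.
Circular speed at r₁: v₁ = √(μ/r₁) = √(1.327×10^11/3.08176×10^8) = 20.751 km/s.
On the transfer ellipse at r₁, v² = μ(2/r − 1/a) gives v_p = √[μ(2/r₁ − 1/a_t)] = 26.989 km/s.
First burn Δv₁ = |v_p − v₁| = 6.238 km/s.
Circular speed at r₂: v₂ = √(μ/r₂) = 8.860 km/s.
Transfer-orbit speed at r₂: v_a = √[μ(2/r₂ − 1/a_t)] = 4.920 km/s.
Second burn Δv₂ = |v₂ − v_a| = 3.940 km/s.
Δv = Δv₁ + Δv₂ = 6.238 + 3.940 = 10.18 km/s.

Δv = 10.18 km/s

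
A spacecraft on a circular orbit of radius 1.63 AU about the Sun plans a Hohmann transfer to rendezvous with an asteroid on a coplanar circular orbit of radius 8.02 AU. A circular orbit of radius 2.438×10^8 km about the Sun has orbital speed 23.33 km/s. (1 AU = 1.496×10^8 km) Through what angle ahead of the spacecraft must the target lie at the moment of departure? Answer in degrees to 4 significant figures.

From the circular-orbit relation v² = μ/r at r = 2.438×10^8 km: μ = v²r = (23.33)² × 2.438×10^8 = 1.32698×10^11 km³/s².
In km: r₁ = 1.63 × 1.496×10^8 = 2.43848×10^8 km; r₂ = 8.02 × 1.496×10^8 = 1.199792×10^9 km.
Transfer-ellipse semi-major axis a_t = (r₁ + r₂)/2 = (2.43848×10^8 + 1.199792×10^9)/2 = 7.2182×10^8 km.
Transfer time t = π√(a_t³/μ) = 1.672×10^8 s.
Target angular speed ω₂ = √(μ/r₂³) = 8.765×10^-9 rad/s.
Angle swept by the target during transfer: ω₂·t = 1.466 rad = 84.00°.
Arrival is 180° from departure on the ellipse, so φ = 180° − 84.00° = 96.00°.

φ = 96.00°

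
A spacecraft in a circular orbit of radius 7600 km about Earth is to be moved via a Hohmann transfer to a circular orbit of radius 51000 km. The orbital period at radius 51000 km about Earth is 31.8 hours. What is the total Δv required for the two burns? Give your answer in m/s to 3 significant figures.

Δv = 3690 m/s

From Kepler's third law T² = 4π²r³/μ at r = 51000 km, T = 31.8 hours = 31.8 × 3600 s = 1.1448×10^5 s: μ = 4π²r³/T² = 3.99587×10^5 km³/s².
Transfer-ellipse semi-major axis a_t = (r₁ + r₂)/2 = (7600 + 51000)/2 = 29300 km.
At r₁ the circular-orbit speed is v₁ = √(μ/r₁) = 7.251 km/s.
Transfer-orbit speed at r₁ (vis-viva): v_p = √[μ(2/r₁ − 1/a_t)] = 9.566 km/s.
First burn Δv₁ = |v_p − v₁| = 2.315 km/s.
At r₂, v₂ = √(μ/r₂) = 2.79911 km/s.
Transfer-orbit speed at r₂: v_a = √[μ(2/r₂ − 1/a_t)] = 1.42559 km/s.
Second burn Δv₂ = |v₂ − v_a| = 1.374 km/s.
Total Δv = Δv₁ + Δv₂ = 3.689 km/s.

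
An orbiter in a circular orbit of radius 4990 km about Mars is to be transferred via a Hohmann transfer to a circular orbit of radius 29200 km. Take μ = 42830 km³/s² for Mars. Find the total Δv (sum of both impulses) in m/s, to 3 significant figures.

Δv = 1460 m/s

Semi-major axis of the transfer orbit: a_t = (4990 + 29200)/2 = 17095 km.
At r₁ the circular-orbit speed is v₁ = √(μ/r₁) = 2.9297 km/s.
Transfer-orbit speed at r₁ (vis-viva): v_p = √[μ(2/r₁ − 1/a_t)] = 3.8290 km/s.
First burn Δv₁ = |v_p − v₁| = 0.8993 km/s.
Circular speed at r₂: v₂ = √(μ/r₂) = 1.2111 km/s.
Transfer-orbit speed at r₂: v_a = √[μ(2/r₂ − 1/a_t)] = 0.65433 km/s.
Second burn Δv₂ = |v₂ − v_a| = 0.5568 km/s.
Δv = Δv₁ + Δv₂ = 0.8993 + 0.5568 = 1.456 km/s.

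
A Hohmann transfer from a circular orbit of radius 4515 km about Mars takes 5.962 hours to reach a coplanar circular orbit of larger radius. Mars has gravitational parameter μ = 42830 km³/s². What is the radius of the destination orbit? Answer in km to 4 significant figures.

r₂ = 20680 km

Transfer time t = 5.962 hours = 21463.2 s, and t = π√(a_t³/μ).
So a_t = (μ t²/π²)^(1/3) = (42830 × (21463.2)² / π²)^(1/3) = 12597 km.
Since a_t = (r₁ + r₂)/2, r₂ = 2a_t − r₁ = 2×12597 − 4515 = 20679 km.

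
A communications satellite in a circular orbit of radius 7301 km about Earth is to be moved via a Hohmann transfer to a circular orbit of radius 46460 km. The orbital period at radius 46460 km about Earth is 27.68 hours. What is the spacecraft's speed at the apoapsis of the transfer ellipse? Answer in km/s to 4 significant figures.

v = 1.527 km/s

From Kepler's third law T² = 4π²r³/μ at r = 46460 km, T = 27.68 hours = 27.68 × 3600 s = 99648 s: μ = 4π²r³/T² = 3.98713×10^5 km³/s².
Semi-major axis of the transfer orbit: a_t = (7301 + 46460)/2 = 26880.5 km.
The apoapsis of the transfer ellipse is at r = 46460 km.
Vis-viva: v = √[μ(2/r − 1/a_t)] = √[3.98713×10^5 × (2/46460 − 1/26880.5)] = 1.527 km/s.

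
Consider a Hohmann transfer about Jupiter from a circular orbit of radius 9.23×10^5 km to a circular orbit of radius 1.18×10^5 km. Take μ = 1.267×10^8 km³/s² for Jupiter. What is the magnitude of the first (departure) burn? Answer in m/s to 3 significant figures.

Semi-major axis of the transfer orbit: a_t = (9.230×10^5 + 1.180×10^5)/2 = 5.205×10^5 km.
Circular speed at r = 9.230×10^5 km: v_c = √(μ/r) = 11.7162 km/s.
Transfer-orbit speed at the same r (vis-viva, a = a_t): v_t = √[μ(2/r − 1/a_t)] = 5.57851 km/s.
Δv₁ = |v_t − v_c| = |5.57851 − 11.7162| = 6.138 km/s.

Δv₁ = 6140 m/s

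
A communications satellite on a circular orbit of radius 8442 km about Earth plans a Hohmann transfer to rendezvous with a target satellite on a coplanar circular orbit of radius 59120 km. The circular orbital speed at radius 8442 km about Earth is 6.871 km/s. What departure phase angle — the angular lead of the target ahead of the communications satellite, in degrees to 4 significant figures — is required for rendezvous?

φ = 102.3°

From the circular-orbit relation v² = μ/r at r = 8442 km: μ = v²r = (6.871)² × 8442 = 3.98552×10^5 km³/s².
The Hohmann ellipse has a_t = (r₁ + r₂)/2 = 33781 km.
Transfer time t = π√(a_t³/μ) = 30897 s.
The target's mean motion on its circular orbit is ω₂ = √(μ/r₂³) = 4.3918×10^-5 rad/s.
Angle swept by the target during transfer: ω₂·t = 1.35693 rad = 77.746°.
Arrival is 180° from departure on the ellipse, so φ = 180° − 77.746° = 102.3°.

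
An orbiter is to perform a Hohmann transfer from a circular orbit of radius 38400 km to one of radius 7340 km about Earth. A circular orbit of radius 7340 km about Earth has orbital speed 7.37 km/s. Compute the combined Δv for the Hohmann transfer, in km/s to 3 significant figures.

Δv = 3.58 km/s

From the circular-orbit relation v² = μ/r at r = 7340 km: μ = v²r = (7.37)² × 7340 = 3.98686×10^5 km³/s².
Transfer-ellipse semi-major axis a_t = (r₁ + r₂)/2 = (38400 + 7340)/2 = 22870 km.
Circular speed at r₁: v₁ = √(μ/r₁) = √(3.98686×10^5/38400) = 3.222 km/s.
On the transfer ellipse at r₁, vis-viva gives v_a = √[μ(2/r₁ − 1/a_t)] = 1.825 km/s.
First burn Δv₁ = |v_a − v₁| = 1.397 km/s.
At r₂, v₂ = √(μ/r₂) = 7.370 km/s.
Transfer-orbit speed at r₂: v_p = √[μ(2/r₂ − 1/a_t)] = 9.550 km/s.
Second burn Δv₂ = |v₂ − v_p| = 2.180 km/s.
Δv = Δv₁ + Δv₂ = 1.397 + 2.180 = 3.577 km/s.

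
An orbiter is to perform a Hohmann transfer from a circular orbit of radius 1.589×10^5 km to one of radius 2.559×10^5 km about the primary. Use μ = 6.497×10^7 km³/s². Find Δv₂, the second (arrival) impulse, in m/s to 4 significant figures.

Δv₂ = 1987 m/s

Transfer-ellipse semi-major axis a_t = (r₁ + r₂)/2 = (1.589×10^5 + 2.559×10^5)/2 = 2.074×10^5 km.
On the circular orbit at r = 2.559×10^5 km, v_c = √(μ/r) = 15.934 km/s.
Transfer-orbit speed at the same r (vis-viva, a = a_t): v_t = √[μ(2/r − 1/a_t)] = 13.947 km/s.
Δv₂ = |v_t − v_c| = |13.947 − 15.934| = 1.987 km/s.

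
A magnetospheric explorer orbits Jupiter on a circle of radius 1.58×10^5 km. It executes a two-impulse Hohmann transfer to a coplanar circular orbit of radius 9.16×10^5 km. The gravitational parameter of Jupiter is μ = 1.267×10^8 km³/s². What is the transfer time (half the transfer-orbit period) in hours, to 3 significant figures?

Semi-major axis of the transfer orbit: a_t = (1.580×10^5 + 9.160×10^5)/2 = 5.370×10^5 km.
By Kepler's third law the transfer-orbit period is T = 2π√(a_t³/μ), so t = T/2 = 1.098×10^5 s.
Converting: 1.098×10^5 s ÷ 3600 s/hour = 30.5 hours.

t = 30.5 hours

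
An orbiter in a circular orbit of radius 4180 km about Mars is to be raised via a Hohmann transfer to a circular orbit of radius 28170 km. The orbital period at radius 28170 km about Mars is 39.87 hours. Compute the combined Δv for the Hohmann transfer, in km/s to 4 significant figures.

From Kepler's third law T² = 4π²r³/μ at r = 28170 km, T = 39.87 hours = 39.87 × 3600 s = 1.43532×10^5 s: μ = 4π²r³/T² = 42837.4 km³/s².
Semi-major axis of the transfer orbit: a_t = (4180 + 28170)/2 = 16175 km.
Circular speed at r₁: v₁ = √(μ/r₁) = √(42837.4/4180) = 3.2013 km/s.
On the transfer ellipse at r₁, vis-viva gives v_p = √[μ(2/r₁ − 1/a_t)] = 4.2247 km/s.
First burn Δv₁ = |v_p − v₁| = 1.0234 km/s.
At r₂, v₂ = √(μ/r₂) = 1.23316 km/s.
Transfer-orbit speed at r₂: v_a = √[μ(2/r₂ − 1/a_t)] = 0.626879 km/s.
Second burn Δv₂ = |v₂ − v_a| = 0.60628 km/s.
Total Δv = Δv₁ + Δv₂ = 1.630 km/s.

Δv = 1.630 km/s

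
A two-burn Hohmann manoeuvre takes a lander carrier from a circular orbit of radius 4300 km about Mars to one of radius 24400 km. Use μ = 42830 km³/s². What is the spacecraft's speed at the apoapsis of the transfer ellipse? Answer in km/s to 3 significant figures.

v = 0.725 km/s

The Hohmann ellipse has a_t = (r₁ + r₂)/2 = 14350 km.
At apoapsis, r = 24400 km.
Vis-viva: v = √[μ(2/r − 1/a_t)] = √[42830 × (2/24400 − 1/14350)] = 0.7252 km/s.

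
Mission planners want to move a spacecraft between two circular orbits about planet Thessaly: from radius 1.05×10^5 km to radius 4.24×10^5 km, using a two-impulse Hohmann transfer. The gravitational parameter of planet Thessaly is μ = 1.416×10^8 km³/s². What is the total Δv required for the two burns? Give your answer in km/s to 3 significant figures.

The Hohmann ellipse has a_t = (r₁ + r₂)/2 = 2.645×10^5 km.
At r₁ the circular-orbit speed is v₁ = √(μ/r₁) = 36.723 km/s.
On the transfer ellipse at r₁, v² = μ(2/r − 1/a) gives v_p = √[μ(2/r₁ − 1/a_t)] = 46.495 km/s.
First burn Δv₁ = |v_p − v₁| = 9.772 km/s.
Circular speed at r₂: v₂ = √(μ/r₂) = 18.275 km/s.
Transfer-orbit speed at r₂: v_a = √[μ(2/r₂ − 1/a_t)] = 11.514 km/s.
Second burn Δv₂ = |v₂ − v_a| = 6.761 km/s.
Δv = Δv₁ + Δv₂ = 9.772 + 6.761 = 16.53 km/s.

Δv = 16.5 km/s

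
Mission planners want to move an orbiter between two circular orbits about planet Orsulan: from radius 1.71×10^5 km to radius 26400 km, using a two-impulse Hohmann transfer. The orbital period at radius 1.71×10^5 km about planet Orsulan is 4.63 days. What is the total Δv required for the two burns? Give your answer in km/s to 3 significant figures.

From Kepler's third law T² = 4π²r³/μ at r = 1.71×10^5 km, T = 4.63 days = 4.63 × 86400 s = 4.00032×10^5 s: μ = 4π²r³/T² = 1.23356×10^6 km³/s².
Transfer-ellipse semi-major axis a_t = (r₁ + r₂)/2 = (1.710×10^5 + 26400)/2 = 98700 km.
Circular speed at r₁: v₁ = √(μ/r₁) = √(1.23356×10^6/1.710×10^5) = 2.686 km/s.
On the transfer ellipse at r₁, v² = μ(2/r − 1/a) gives v_a = √[μ(2/r₁ − 1/a_t)] = 1.389 km/s.
First burn Δv₁ = |v_a − v₁| = 1.297 km/s.
Circular speed at r₂: v₂ = √(μ/r₂) = 6.8356 km/s.
Transfer-orbit speed at r₂: v_p = √[μ(2/r₂ − 1/a_t)] = 8.9974 km/s.
Second burn Δv₂ = |v₂ − v_p| = 2.162 km/s.
Δv = Δv₁ + Δv₂ = 1.297 + 2.162 = 3.459 km/s.

Δv = 3.46 km/s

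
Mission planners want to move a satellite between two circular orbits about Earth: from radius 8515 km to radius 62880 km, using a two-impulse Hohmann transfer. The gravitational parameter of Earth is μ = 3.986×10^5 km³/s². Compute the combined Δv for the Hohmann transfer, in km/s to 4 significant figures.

Δv = 3.527 km/s

Transfer-ellipse semi-major axis a_t = (r₁ + r₂)/2 = (8515 + 62880)/2 = 35697.5 km.
Circular speed at r₁: v₁ = √(μ/r₁) = √(3.986×10^5/8515) = 6.842 km/s.
On the transfer ellipse at r₁, vis-viva equation gives v_p = √[μ(2/r₁ − 1/a_t)] = 9.081 km/s.
First burn Δv₁ = |v_p − v₁| = 2.239 km/s.
At r₂, v₂ = √(μ/r₂) = 2.518 km/s.
Transfer-orbit speed at r₂: v_a = √[μ(2/r₂ − 1/a_t)] = 1.230 km/s.
Second burn Δv₂ = |v₂ − v_a| = 1.288 km/s.
Total Δv = Δv₁ + Δv₂ = 3.527 km/s.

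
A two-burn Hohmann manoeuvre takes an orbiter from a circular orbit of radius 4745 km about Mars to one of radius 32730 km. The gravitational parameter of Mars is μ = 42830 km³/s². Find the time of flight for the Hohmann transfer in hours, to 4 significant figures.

Transfer-ellipse semi-major axis a_t = (r₁ + r₂)/2 = (4745 + 32730)/2 = 18737.5 km.
Half the transfer-orbit period gives t = π√(a_t³/μ) = 38940 s.
Converting: 38940 s ÷ 3600 s/hour = 10.82 hours.

t = 10.82 hours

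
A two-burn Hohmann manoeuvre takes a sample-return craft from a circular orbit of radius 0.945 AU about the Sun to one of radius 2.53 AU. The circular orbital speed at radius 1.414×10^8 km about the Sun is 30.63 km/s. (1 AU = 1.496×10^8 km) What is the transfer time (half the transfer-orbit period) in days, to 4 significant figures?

t = 418.4 days

From the circular-orbit relation v² = μ/r at r = 1.414×10^8 km: μ = v²r = (30.63)² × 1.414×10^8 = 1.32661×10^11 km³/s².
In km: r₁ = 0.945 × 1.496×10^8 = 1.41372×10^8 km; r₂ = 2.53 × 1.496×10^8 = 3.78488×10^8 km.
Transfer-ellipse semi-major axis a_t = (r₁ + r₂)/2 = (1.41372×10^8 + 3.78488×10^8)/2 = 2.5993×10^8 km.
Half the transfer-orbit period gives t = π√(a_t³/μ) = 3.615×10^7 s.
Converting: 3.615×10^7 s ÷ 86400 s/day = 418.4 days.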